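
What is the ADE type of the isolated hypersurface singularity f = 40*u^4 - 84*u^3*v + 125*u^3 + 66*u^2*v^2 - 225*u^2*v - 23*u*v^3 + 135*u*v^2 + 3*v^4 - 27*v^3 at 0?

E_{7}

The Hessian of f at 0 has rank 0. Corank 2; j^3 = (5*u - 3*v)^3 is a perfect cube, so E-series; the 4-jet and mu = 7 give E_7.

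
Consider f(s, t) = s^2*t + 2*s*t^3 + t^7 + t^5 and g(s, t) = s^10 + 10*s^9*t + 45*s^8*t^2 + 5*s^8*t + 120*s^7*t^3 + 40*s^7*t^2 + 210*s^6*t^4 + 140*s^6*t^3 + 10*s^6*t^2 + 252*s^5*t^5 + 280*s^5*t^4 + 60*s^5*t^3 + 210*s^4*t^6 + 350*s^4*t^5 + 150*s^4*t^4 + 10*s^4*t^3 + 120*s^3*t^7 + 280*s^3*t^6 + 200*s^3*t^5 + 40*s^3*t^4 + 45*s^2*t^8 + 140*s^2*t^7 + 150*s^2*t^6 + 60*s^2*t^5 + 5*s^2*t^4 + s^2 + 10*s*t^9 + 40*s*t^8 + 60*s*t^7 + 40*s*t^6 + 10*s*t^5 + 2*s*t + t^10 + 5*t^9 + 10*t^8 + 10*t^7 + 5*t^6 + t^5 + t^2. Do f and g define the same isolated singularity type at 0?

No.

The Hessian of f at 0 has rank 0. Corank 2; j^3 = s^2*t has shape L^2 M (L != M), so D-series; mu = 8 gives D_8. The Hessian of g at 0 has rank 1. Corank 1: A-series; mu = 4 gives A_4. f is D_8 but g is A_4, hence not right-equivalent.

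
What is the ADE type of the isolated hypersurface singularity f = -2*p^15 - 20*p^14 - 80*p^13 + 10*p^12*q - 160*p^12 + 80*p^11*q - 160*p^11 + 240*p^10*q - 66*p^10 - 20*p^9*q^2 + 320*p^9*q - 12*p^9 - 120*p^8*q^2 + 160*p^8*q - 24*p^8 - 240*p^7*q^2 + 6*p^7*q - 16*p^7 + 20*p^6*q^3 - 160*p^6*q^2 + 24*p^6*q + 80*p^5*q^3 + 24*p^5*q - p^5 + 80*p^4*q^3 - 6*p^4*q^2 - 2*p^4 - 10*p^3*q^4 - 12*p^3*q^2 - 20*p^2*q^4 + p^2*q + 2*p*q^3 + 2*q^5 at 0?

The Hessian of f at 0 has rank 0. Corank 2; j^3 = p^2*q has shape L^2 M (L != M), so D-series; mu = 6 gives D_6.

D_6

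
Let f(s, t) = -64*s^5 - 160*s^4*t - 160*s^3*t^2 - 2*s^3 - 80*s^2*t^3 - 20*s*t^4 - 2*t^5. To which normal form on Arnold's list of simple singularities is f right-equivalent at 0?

The Hessian of f at 0 has rank 0. Corank 2; j^3 = -2*s^3 is a perfect cube, so E-series; the 5-jet and mu = 8 give E_8.

E8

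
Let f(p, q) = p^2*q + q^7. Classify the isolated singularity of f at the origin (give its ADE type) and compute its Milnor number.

Type D8, Milnor number mu = 8.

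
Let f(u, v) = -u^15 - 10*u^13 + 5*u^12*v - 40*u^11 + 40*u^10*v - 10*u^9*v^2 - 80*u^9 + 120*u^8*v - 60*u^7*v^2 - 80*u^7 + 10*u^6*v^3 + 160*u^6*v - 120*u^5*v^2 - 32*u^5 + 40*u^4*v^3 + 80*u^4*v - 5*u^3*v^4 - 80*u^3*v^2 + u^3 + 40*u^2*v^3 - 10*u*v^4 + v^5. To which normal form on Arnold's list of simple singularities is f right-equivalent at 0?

The Hessian of f at 0 has rank 0. Corank 2; j^3 = u^3 is a perfect cube, so E-series; the 5-jet and mu = 8 give E_8.

E_8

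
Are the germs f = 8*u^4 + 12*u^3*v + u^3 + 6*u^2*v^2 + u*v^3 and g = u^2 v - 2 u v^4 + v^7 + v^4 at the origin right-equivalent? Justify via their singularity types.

No.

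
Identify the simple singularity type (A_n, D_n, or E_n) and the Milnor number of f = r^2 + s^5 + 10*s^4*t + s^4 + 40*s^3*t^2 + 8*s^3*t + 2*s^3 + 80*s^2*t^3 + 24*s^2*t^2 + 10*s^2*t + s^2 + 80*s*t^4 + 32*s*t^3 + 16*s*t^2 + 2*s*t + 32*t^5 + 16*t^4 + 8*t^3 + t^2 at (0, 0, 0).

Type A_4, Milnor number mu = 4.

The Hessian of f at 0 has rank 2. Corank 1: A-series; mu = 4 gives A_4.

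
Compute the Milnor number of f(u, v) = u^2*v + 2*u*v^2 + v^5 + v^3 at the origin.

The Hessian of f at 0 is [[0, 0], [0, 0]] with rank 0, so corank 2. A Groebner basis of the Jacobian ideal J(f) in C{u,v} is {u^2/5 + v^4 - v^2/5, u^3 + v^3, u*v + v^2}; counting standard monomials gives mu = 6. Corank 2; j^3 = v*(u + v)^2 has shape L^2 M (L != M), so D-series; mu = 6 gives D_6.

6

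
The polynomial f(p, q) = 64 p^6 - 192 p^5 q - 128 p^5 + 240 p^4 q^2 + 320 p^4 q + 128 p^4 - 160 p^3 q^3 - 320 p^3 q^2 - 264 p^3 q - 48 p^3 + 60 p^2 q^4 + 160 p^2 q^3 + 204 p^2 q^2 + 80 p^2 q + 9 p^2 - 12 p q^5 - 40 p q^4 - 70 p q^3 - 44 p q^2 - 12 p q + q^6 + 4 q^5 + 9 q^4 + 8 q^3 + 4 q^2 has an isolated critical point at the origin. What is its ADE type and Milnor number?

Type A_3, Milnor number mu = 3.

The Hessian of f at 0 has rank 1. Corank 1: A-series; mu = 3 gives A_3.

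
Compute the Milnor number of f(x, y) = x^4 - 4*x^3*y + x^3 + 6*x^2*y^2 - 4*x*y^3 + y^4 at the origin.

6

The Hessian of f at 0 is [[0, 0], [0, 0]] with rank 0, so corank 2. A Groebner basis of the Jacobian ideal J(f) in C{x,y} is {y^4, x*y^2 - y^3/3, x^2}; counting standard monomials gives mu = 6. Corank 2; j^3 = x^3 is a perfect cube, so E-series; the 4-jet and mu = 6 give E_6.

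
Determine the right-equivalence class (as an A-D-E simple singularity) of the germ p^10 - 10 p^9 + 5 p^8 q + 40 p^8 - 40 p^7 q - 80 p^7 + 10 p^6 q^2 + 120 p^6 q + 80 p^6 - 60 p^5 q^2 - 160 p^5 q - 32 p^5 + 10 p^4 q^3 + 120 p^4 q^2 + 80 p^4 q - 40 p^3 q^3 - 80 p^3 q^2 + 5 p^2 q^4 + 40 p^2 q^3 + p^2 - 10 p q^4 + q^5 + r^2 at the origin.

The Hessian of f at 0 has rank 2. Corank 1: A-series; mu = 4 gives A_4.

A_{4}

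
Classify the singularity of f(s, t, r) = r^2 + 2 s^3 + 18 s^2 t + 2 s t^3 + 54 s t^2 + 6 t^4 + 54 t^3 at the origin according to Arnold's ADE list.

The Hessian of f at 0 has rank 1. Corank 2; j^3 = 2*(s + 3*t)^3 is a perfect cube, so E-series; the 4-jet and mu = 7 give E_7.

E_{7}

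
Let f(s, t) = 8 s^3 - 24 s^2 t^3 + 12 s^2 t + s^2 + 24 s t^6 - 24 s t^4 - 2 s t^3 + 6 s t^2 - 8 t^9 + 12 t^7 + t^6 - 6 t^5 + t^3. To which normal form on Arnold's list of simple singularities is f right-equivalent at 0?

A_{2}

The Hessian of f at 0 has rank 1. Corank 1: A-series; mu = 2 gives A_2.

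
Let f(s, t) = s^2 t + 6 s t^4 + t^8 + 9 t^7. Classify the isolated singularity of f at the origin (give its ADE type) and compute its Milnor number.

Type D_{9}, Milnor number mu = 9.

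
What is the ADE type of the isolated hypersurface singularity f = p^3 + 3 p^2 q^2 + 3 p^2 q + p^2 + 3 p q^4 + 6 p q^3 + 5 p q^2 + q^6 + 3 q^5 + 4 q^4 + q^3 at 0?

The Hessian of f at 0 has rank 1. Corank 1: A-series; mu = 2 gives A_2.

A2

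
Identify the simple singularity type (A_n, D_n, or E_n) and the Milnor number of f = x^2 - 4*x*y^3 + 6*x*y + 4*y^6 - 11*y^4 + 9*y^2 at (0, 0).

The Hessian of f at 0 is [[2, 6], [6, 18]] with rank 1, so corank 1. A Groebner basis of the Jacobian ideal J(f) in C{x,y} is {y^3, x + 3*y}; counting standard monomials gives mu = 3. Corank 1: A-series; mu = 3 gives A_3.

Type A3, Milnor number mu = 3.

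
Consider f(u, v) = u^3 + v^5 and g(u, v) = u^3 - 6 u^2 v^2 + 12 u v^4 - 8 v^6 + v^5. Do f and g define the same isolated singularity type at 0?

Yes.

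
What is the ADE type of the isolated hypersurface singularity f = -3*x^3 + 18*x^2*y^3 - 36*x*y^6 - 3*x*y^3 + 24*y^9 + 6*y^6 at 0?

The Hessian of f at 0 has rank 0. Corank 2; j^3 = -3*x^3 is a perfect cube, so E-series; the 4-jet and mu = 7 give E_7.

E_7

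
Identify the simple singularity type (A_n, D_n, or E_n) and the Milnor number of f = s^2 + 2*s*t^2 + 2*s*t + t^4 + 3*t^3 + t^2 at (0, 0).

Type A_{2}, Milnor number mu = 2.

The Hessian of f at 0 has rank 1. Corank 1: A-series; mu = 2 gives A_2.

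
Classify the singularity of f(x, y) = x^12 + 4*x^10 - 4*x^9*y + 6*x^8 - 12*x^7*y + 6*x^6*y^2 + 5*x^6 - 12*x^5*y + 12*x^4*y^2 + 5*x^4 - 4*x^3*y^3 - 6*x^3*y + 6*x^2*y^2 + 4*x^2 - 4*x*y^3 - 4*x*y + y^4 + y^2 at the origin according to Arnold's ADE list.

The Hessian of f at 0 has rank 1. Corank 1: A-series; mu = 3 gives A_3.

A3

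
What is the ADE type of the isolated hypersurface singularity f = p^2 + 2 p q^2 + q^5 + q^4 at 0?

The Hessian of f at 0 has rank 1. Corank 1: A-series; mu = 4 gives A_4.

A4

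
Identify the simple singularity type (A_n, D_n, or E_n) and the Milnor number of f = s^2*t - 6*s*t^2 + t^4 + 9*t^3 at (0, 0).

Type D5, Milnor number mu = 5.

The Hessian of f at 0 has rank 0. Corank 2; j^3 = t*(s - 3*t)^2 has shape L^2 M (L != M), so D-series; mu = 5 gives D_5.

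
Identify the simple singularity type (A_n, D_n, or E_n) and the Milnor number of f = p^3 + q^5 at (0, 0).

Type E_{8}, Milnor number mu = 8.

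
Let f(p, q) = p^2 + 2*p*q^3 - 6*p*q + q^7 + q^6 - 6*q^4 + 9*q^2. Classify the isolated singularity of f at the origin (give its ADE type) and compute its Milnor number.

The Hessian of f at 0 is [[2, -6], [-6, 18]] with rank 1, so corank 1. A Groebner basis of the Jacobian ideal J(f) in C{p,q} is {p + q^3 - 3*q, p^2 - 6*p*q + 9*q^2}; counting standard monomials gives mu = 6. Corank 1: A-series; mu = 6 gives A_6.

Type A6, Milnor number mu = 6.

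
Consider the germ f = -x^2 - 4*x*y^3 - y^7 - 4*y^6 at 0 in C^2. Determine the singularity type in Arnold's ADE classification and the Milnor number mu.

Type A6, Milnor number mu = 6.

The Hessian of f at 0 is [[-2, 0], [0, 0]] with rank 1, so corank 1. A Groebner basis of the Jacobian ideal J(f) in C{x,y} is {x/2 + y^3, x^2}; counting standard monomials gives mu = 6. Corank 1: A-series; mu = 6 gives A_6.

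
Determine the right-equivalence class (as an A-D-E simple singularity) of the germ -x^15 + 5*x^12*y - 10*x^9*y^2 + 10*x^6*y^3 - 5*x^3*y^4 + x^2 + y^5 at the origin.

A_4

The Hessian of f at 0 has rank 1. Corank 1: A-series; mu = 4 gives A_4.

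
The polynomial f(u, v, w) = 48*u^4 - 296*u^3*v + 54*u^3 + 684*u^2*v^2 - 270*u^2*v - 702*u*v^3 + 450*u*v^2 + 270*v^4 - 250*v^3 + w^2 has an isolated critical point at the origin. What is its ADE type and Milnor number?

Type E_7, Milnor number mu = 7.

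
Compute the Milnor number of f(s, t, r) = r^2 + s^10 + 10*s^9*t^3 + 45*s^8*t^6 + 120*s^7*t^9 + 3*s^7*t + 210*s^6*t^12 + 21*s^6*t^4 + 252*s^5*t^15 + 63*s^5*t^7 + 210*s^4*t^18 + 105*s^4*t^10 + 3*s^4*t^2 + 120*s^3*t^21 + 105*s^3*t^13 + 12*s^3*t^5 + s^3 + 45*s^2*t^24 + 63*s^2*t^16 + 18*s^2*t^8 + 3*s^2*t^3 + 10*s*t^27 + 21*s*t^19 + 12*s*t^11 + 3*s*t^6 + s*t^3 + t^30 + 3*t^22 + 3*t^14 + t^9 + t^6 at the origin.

The Hessian of f at 0 is [[0, 0, 0], [0, 0, 0], [0, 0, 2]] with rank 1, so corank 2. A Groebner basis of the Jacobian ideal J(f) in C{s,t,r} is {s^3, s*t^2, 3*s^2 + t^3, r}; counting standard monomials gives mu = 7. Corank 2; j^3 = s^3 is a perfect cube, so E-series; the 4-jet and mu = 7 give E_7.

7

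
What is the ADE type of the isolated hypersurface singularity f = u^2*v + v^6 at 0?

D7

The Hessian of f at 0 has rank 0. Corank 2; j^3 = u^2*v has shape L^2 M (L != M), so D-series; mu = 7 gives D_7.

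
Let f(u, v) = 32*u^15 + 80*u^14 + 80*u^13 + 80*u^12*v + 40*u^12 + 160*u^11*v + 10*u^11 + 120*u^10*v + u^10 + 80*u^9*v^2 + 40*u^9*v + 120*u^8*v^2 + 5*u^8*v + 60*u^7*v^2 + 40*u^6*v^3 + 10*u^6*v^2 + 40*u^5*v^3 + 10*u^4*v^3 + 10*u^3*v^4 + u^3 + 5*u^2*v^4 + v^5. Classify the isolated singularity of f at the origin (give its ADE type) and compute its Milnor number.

The Hessian of f at 0 has rank 0. Corank 2; j^3 = u^3 is a perfect cube, so E-series; the 5-jet and mu = 8 give E_8.

Type E8, Milnor number mu = 8.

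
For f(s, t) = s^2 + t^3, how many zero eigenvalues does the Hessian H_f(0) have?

Hessian at 0 has rank 1.

1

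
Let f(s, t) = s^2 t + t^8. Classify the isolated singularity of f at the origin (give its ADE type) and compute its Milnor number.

The Hessian of f at 0 has rank 0. Corank 2; j^3 = s^2*t has shape L^2 M (L != M), so D-series; mu = 9 gives D_9.

Type D9, Milnor number mu = 9.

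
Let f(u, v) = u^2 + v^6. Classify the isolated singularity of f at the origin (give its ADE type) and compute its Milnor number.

The Hessian of f at 0 is [[2, 0], [0, 0]] with rank 1, so corank 1. A Groebner basis of the Jacobian ideal J(f) in C{u,v} is {v^5, u}; counting standard monomials gives mu = 5. Corank 1: A-series; mu = 5 gives A_5.

Type A5, Milnor number mu = 5.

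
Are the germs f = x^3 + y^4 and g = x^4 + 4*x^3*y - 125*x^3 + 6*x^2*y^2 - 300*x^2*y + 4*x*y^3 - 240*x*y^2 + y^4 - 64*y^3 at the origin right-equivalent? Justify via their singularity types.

The Hessian of f at 0 is [[0, 0], [0, 0]] with rank 0, so corank 2. A Groebner basis of the Jacobian ideal J(f) in C{x,y} is {y^3, x^2}; counting standard monomials gives mu = 6. Corank 2; j^3 = x^3 is a perfect cube, so E-series; the 4-jet and mu = 6 give E_6. The Hessian of g at 0 is [[0, 0], [0, 0]] with rank 0, so corank 2. A Groebner basis of the Jacobian ideal J(g) in C{x,y} is {y^4, x*y^2 + 13*y^3/15, x^2 + 8*x*y/5 + 16*y^2/25}; counting standard monomials gives mu = 6. Corank 2; j^3 = -(5*x + 4*y)^3 is a perfect cube, so E-series; the 4-jet and mu = 6 give E_6. Both have type E_6, hence right-equivalent.

Yes.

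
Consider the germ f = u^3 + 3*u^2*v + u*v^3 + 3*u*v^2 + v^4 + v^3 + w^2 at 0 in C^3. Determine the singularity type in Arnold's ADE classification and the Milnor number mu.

Type E7, Milnor number mu = 7.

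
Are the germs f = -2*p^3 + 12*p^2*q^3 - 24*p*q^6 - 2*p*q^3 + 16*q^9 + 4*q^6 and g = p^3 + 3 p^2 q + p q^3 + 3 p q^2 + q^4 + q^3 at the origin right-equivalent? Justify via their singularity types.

Yes.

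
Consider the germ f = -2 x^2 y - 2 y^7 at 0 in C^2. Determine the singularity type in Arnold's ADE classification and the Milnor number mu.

Type D8, Milnor number mu = 8.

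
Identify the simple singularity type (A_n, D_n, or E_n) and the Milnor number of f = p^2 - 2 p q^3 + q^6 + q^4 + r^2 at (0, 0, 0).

Type A_3, Milnor number mu = 3.

The Hessian of f at 0 has rank 2. Corank 1: A-series; mu = 3 gives A_3.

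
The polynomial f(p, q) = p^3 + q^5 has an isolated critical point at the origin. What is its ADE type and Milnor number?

Type E_{8}, Milnor number mu = 8.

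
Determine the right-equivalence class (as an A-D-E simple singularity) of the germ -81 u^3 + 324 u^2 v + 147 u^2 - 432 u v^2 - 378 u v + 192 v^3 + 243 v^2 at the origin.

A2

The Hessian of f at 0 has rank 1. Corank 1: A-series; mu = 2 gives A_2.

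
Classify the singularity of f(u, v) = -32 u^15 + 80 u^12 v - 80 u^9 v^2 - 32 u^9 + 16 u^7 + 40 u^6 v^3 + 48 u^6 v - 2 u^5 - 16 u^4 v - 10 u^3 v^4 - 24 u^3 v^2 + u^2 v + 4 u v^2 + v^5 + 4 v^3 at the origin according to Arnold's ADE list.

D_{6}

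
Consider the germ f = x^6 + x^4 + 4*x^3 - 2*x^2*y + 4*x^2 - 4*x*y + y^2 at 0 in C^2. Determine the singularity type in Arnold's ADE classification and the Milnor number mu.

Type A_5, Milnor number mu = 5.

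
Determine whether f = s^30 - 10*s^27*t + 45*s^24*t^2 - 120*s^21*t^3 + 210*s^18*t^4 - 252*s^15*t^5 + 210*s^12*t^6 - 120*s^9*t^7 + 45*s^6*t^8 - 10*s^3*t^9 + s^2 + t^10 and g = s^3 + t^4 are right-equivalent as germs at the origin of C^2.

No.

The Hessian of f at 0 has rank 1. Corank 1: A-series; mu = 9 gives A_9. The Hessian of g at 0 has rank 0. Corank 2; j^3 = s^3 is a perfect cube, so E-series; the 4-jet and mu = 6 give E_6. f is A_9 but g is E_6, hence not right-equivalent.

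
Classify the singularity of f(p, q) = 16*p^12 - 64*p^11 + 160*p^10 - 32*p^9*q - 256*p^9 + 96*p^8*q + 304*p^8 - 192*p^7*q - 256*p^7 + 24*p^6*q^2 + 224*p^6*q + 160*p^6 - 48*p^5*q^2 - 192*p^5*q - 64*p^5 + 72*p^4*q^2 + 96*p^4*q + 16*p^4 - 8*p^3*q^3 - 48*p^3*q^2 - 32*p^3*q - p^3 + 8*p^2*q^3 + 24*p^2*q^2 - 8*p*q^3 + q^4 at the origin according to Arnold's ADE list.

E6

The Hessian of f at 0 has rank 0. Corank 2; j^3 = -p^3 is a perfect cube, so E-series; the 4-jet and mu = 6 give E_6.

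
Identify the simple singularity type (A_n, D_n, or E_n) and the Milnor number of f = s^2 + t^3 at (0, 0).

Type A_{2}, Milnor number mu = 2.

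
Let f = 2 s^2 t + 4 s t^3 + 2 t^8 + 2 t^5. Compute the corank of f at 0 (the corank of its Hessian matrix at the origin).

2

Hessian at 0 has rank 0.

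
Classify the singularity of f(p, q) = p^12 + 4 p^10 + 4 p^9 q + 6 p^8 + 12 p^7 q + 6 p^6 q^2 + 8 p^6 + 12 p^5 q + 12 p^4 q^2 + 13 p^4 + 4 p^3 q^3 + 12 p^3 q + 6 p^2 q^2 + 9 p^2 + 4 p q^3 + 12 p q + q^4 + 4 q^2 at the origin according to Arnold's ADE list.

The Hessian of f at 0 is [[18, 12], [12, 8]] with rank 1, so corank 1. A Groebner basis of the Jacobian ideal J(f) in C{p,q} is {q^3, p + 2*q/3}; counting standard monomials gives mu = 3. Corank 1: A-series; mu = 3 gives A_3.

A3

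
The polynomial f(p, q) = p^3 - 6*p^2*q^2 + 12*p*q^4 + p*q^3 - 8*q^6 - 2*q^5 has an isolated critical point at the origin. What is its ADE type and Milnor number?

The Hessian of f at 0 has rank 0. Corank 2; j^3 = p^3 is a perfect cube, so E-series; the 4-jet and mu = 7 give E_7.

Type E_{7}, Milnor number mu = 7.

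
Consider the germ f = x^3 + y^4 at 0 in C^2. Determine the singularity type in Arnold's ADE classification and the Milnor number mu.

The Hessian of f at 0 has rank 0. Corank 2; j^3 = x^3 is a perfect cube, so E-series; the 4-jet and mu = 6 give E_6.

Type E_{6}, Milnor number mu = 6.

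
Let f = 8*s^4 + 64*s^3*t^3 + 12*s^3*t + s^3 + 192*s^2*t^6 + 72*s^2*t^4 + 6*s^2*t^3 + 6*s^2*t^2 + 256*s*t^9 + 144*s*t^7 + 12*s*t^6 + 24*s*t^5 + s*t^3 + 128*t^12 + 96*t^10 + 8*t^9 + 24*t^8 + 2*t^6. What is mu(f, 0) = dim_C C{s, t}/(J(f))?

The Hessian of f at 0 is [[0, 0], [0, 0]] with rank 0, so corank 2. A Groebner basis of the Jacobian ideal J(f) in C{s,t} is {3*s^2/4 + t^4 + t^3/4, s^3, s^2*t - s^2/4 - t^3/12, s^2 + s*t^2 + t^3/3}; counting standard monomials gives mu = 7. Corank 2; j^3 = s^3 is a perfect cube, so E-series; the 4-jet and mu = 7 give E_7.

7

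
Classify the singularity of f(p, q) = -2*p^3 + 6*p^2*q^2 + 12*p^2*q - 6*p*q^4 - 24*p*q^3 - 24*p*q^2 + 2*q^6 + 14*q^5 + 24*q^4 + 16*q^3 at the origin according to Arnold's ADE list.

E_8

The Hessian of f at 0 has rank 0. Corank 2; j^3 = -2*(p - 2*q)^3 is a perfect cube, so E-series; the 5-jet and mu = 8 give E_8.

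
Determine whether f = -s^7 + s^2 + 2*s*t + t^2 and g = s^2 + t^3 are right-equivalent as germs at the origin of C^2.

No.

The Hessian of f at 0 has rank 1. Corank 1: A-series; mu = 6 gives A_6. The Hessian of g at 0 has rank 1. Corank 1: A-series; mu = 2 gives A_2. f is A_6 but g is A_2, hence not right-equivalent.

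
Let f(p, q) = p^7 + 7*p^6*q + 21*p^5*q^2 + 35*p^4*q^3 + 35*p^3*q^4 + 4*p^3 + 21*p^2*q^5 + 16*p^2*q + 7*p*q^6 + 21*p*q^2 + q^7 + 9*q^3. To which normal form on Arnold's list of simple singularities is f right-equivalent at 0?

The Hessian of f at 0 is [[0, 0], [0, 0]] with rank 0, so corank 2. A Groebner basis of the Jacobian ideal J(f) in C{p,q} is {128*p*q/7 + q^6 + 192*q^2/7, p*q^2 + 3*q^3/2, p^2 + 5*p*q/2 + 3*q^2/2}; counting standard monomials gives mu = 8. Corank 2; j^3 = (p + q)*(2*p + 3*q)^2 has shape L^2 M (L != M), so D-series; mu = 8 gives D_8.

D_{8}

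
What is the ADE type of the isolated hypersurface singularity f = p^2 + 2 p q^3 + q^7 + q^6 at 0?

A6

The Hessian of f at 0 has rank 1. Corank 1: A-series; mu = 6 gives A_6.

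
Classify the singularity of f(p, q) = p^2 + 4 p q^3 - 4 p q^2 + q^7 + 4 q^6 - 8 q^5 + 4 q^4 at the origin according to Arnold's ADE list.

A_{6}

The Hessian of f at 0 has rank 1. Corank 1: A-series; mu = 6 gives A_6.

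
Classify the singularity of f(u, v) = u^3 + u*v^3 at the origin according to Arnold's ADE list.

The Hessian of f at 0 has rank 0. Corank 2; j^3 = u^3 is a perfect cube, so E-series; the 4-jet and mu = 7 give E_7.

E_{7}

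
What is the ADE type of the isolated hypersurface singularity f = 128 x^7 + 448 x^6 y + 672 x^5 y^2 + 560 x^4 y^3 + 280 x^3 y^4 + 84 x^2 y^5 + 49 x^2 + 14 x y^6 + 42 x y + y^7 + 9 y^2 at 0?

The Hessian of f at 0 is [[98, 42], [42, 18]] with rank 1, so corank 1. A Groebner basis of the Jacobian ideal J(f) in C{x,y} is {y^6, x + 3*y/7}; counting standard monomials gives mu = 6. Corank 1: A-series; mu = 6 gives A_6.

A6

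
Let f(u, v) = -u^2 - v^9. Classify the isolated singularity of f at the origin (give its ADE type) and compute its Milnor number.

The Hessian of f at 0 is [[-2, 0], [0, 0]] with rank 1, so corank 1. A Groebner basis of the Jacobian ideal J(f) in C{u,v} is {v^8, u}; counting standard monomials gives mu = 8. Corank 1: A-series; mu = 8 gives A_8.

Type A_8, Milnor number mu = 8.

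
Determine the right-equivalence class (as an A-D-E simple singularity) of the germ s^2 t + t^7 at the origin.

D_{8}

The Hessian of f at 0 is [[0, 0], [0, 0]] with rank 0, so corank 2. A Groebner basis of the Jacobian ideal J(f) in C{s,t} is {s^2/7 + t^6, s^3, s*t}; counting standard monomials gives mu = 8. Corank 2; j^3 = s^2*t has shape L^2 M (L != M), so D-series; mu = 8 gives D_8.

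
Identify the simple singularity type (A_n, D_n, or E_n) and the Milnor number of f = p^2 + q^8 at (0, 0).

Type A_{7}, Milnor number mu = 7.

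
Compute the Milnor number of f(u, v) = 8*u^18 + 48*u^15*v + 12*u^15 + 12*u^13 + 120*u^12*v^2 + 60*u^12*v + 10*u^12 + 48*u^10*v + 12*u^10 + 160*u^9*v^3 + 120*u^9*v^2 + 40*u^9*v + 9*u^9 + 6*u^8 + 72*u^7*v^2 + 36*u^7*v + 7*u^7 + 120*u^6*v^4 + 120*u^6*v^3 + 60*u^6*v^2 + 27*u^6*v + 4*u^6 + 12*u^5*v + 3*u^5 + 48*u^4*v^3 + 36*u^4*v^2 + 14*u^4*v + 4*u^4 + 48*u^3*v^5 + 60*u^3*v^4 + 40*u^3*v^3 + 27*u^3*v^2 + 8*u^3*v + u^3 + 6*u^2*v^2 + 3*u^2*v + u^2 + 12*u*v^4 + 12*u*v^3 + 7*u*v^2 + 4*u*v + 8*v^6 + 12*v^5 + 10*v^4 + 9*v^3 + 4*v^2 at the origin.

The Hessian of f at 0 has rank 1. Corank 1: A-series; mu = 2 gives A_2.

2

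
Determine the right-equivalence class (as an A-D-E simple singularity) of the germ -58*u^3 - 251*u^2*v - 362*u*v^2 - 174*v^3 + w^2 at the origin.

D_4

The Hessian of f at 0 has rank 1. Corank 2; j^3 = -(2*u + 3*v)*(29*u^2 + 82*u*v + 58*v^2) splits into three distinct lines over C (the quadratic factor has nonzero discriminant), so D_4.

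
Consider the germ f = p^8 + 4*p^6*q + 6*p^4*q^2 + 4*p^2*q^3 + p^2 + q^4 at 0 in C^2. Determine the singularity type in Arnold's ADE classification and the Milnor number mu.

Type A_{3}, Milnor number mu = 3.

The Hessian of f at 0 has rank 1. Corank 1: A-series; mu = 3 gives A_3.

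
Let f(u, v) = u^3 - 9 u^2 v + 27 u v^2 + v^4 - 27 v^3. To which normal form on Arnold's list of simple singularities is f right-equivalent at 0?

The Hessian of f at 0 has rank 0. Corank 2; j^3 = (u - 3*v)^3 is a perfect cube, so E-series; the 4-jet and mu = 6 give E_6.

E6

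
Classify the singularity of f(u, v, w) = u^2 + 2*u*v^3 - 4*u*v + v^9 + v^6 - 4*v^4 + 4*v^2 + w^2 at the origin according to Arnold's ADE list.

The Hessian of f at 0 has rank 2. Corank 1: A-series; mu = 8 gives A_8.

A8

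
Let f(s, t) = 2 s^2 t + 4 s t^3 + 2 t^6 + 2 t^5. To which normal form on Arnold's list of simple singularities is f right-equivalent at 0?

D_7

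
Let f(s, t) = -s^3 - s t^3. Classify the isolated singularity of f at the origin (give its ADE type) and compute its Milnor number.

Type E_7, Milnor number mu = 7.

The Hessian of f at 0 is [[0, 0], [0, 0]] with rank 0, so corank 2. A Groebner basis of the Jacobian ideal J(f) in C{s,t} is {s^3, s*t^2, 3*s^2 + t^3}; counting standard monomials gives mu = 7. Corank 2; j^3 = -s^3 is a perfect cube, so E-series; the 4-jet and mu = 7 give E_7.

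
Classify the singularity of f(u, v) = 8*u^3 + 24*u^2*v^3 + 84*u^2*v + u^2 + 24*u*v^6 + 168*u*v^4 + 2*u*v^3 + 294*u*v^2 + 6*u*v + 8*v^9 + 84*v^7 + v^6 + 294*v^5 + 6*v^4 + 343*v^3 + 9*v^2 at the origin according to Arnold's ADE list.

A2

The Hessian of f at 0 has rank 1. Corank 1: A-series; mu = 2 gives A_2.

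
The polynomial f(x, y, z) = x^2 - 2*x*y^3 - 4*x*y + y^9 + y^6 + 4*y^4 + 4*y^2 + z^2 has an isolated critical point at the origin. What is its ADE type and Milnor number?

Type A_8, Milnor number mu = 8.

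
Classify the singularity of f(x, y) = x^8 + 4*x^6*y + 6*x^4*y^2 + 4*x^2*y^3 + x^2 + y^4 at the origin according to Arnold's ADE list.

A_{3}

The Hessian of f at 0 is [[2, 0], [0, 0]] with rank 1, so corank 1. A Groebner basis of the Jacobian ideal J(f) in C{x,y} is {y^3, x}; counting standard monomials gives mu = 3. Corank 1: A-series; mu = 3 gives A_3.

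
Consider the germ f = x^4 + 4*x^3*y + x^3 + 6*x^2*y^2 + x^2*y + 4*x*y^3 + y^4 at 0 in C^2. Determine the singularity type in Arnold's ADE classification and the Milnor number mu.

The Hessian of f at 0 has rank 0. Corank 2; j^3 = x^2*(x + y) has shape L^2 M (L != M), so D-series; mu = 5 gives D_5.

Type D_5, Milnor number mu = 5.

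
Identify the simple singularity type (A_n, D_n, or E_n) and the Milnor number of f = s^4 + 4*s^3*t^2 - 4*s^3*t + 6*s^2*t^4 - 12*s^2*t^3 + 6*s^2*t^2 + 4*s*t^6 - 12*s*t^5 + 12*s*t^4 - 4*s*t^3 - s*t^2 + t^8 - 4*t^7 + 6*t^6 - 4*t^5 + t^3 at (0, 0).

The Hessian of f at 0 is [[0, 0], [0, 0]] with rank 0, so corank 2. A Groebner basis of the Jacobian ideal J(f) in C{s,t} is {s^3 - t^2/4, t^3, s*t - t^2}; counting standard monomials gives mu = 5. Corank 2; j^3 = -t^2*(s - t) has shape L^2 M (L != M), so D-series; mu = 5 gives D_5.

Type D_5, Milnor number mu = 5.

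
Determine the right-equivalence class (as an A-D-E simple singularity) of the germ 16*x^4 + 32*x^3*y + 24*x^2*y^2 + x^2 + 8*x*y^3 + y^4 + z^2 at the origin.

A3

The Hessian of f at 0 has rank 2. Corank 1: A-series; mu = 3 gives A_3.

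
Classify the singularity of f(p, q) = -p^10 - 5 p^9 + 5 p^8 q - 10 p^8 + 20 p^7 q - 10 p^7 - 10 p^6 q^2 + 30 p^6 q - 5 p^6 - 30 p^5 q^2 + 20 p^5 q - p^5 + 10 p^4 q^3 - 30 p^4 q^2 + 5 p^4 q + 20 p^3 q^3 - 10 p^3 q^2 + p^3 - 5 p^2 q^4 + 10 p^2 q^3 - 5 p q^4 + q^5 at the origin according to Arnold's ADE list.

The Hessian of f at 0 is [[0, 0], [0, 0]] with rank 0, so corank 2. A Groebner basis of the Jacobian ideal J(f) in C{p,q} is {q^5, p*q^3 - q^4/4, p^2}; counting standard monomials gives mu = 8. Corank 2; j^3 = p^3 is a perfect cube, so E-series; the 5-jet and mu = 8 give E_8.

E_{8}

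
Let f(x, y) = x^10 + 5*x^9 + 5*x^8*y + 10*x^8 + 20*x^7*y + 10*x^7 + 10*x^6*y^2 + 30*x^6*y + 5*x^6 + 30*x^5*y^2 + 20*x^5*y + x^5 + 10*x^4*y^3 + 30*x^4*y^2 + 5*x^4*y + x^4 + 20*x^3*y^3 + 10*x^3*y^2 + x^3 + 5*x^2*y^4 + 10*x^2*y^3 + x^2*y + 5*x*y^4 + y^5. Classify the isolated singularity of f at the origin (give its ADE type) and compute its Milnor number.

The Hessian of f at 0 is [[0, 0], [0, 0]] with rank 0, so corank 2. A Groebner basis of the Jacobian ideal J(f) in C{x,y} is {-x*y/5 + y^4, x*y^2, x^2 + x*y}; counting standard monomials gives mu = 6. Corank 2; j^3 = x^2*(x + y) has shape L^2 M (L != M), so D-series; mu = 6 gives D_6.

Type D_6, Milnor number mu = 6.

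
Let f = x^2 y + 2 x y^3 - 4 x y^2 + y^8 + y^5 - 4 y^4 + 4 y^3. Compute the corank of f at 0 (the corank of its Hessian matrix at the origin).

2

The Hessian at 0 is [[0, 0], [0, 0]] of rank 0; hence corank 2.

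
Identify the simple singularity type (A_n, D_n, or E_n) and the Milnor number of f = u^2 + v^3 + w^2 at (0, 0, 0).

Type A_2, Milnor number mu = 2.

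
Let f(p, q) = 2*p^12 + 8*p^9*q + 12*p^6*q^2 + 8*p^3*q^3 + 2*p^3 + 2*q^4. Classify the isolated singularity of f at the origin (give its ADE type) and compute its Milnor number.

Type E6, Milnor number mu = 6.

The Hessian of f at 0 has rank 0. Corank 2; j^3 = 2*p^3 is a perfect cube, so E-series; the 4-jet and mu = 6 give E_6.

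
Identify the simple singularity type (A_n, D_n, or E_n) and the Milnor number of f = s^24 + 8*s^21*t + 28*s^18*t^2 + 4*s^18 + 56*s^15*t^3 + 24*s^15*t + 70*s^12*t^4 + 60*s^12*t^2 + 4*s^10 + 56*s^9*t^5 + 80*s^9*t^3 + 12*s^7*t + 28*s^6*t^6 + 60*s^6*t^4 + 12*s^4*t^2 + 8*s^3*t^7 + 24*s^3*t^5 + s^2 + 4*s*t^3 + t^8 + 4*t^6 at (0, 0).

Type A_7, Milnor number mu = 7.

The Hessian of f at 0 is [[2, 0], [0, 0]] with rank 1, so corank 1. A Groebner basis of the Jacobian ideal J(f) in C{s,t} is {s^3, s^2*t, s/2 + t^3}; counting standard monomials gives mu = 7. Corank 1: A-series; mu = 7 gives A_7.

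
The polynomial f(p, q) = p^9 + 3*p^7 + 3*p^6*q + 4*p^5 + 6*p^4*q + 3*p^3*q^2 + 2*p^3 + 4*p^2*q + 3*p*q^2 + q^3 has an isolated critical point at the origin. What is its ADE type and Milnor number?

Type D4, Milnor number mu = 4.

The Hessian of f at 0 has rank 0. Corank 2; j^3 = (p + q)*(2*p^2 + 2*p*q + q^2) splits into three distinct lines over C (the quadratic factor has nonzero discriminant), so D_4.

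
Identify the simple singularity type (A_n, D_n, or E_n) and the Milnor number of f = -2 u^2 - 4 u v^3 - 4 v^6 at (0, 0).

Type A_{5}, Milnor number mu = 5.

The Hessian of f at 0 has rank 1. Corank 1: A-series; mu = 5 gives A_5.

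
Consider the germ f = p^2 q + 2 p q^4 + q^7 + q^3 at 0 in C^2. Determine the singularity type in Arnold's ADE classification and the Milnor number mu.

Type D4, Milnor number mu = 4.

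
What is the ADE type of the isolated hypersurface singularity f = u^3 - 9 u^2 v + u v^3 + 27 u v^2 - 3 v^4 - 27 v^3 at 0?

The Hessian of f at 0 is [[0, 0], [0, 0]] with rank 0, so corank 2. A Groebner basis of the Jacobian ideal J(f) in C{u,v} is {u^3 - 9*u^2*v - 162*u^2 + 972*u*v - 1458*v^2, 9*u^2 + u*v^2 - 54*u*v + 81*v^2, 3*u^2 - 18*u*v + v^3 + 27*v^2}; counting standard monomials gives mu = 7. Corank 2; j^3 = (u - 3*v)^3 is a perfect cube, so E-series; the 4-jet and mu = 7 give E_7.

E_{7}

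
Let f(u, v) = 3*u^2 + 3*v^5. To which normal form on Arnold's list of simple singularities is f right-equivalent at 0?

A_{4}

The Hessian of f at 0 has rank 1. Corank 1: A-series; mu = 4 gives A_4.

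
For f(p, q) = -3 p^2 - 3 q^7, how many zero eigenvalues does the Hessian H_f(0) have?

1

Hessian at 0 has rank 1.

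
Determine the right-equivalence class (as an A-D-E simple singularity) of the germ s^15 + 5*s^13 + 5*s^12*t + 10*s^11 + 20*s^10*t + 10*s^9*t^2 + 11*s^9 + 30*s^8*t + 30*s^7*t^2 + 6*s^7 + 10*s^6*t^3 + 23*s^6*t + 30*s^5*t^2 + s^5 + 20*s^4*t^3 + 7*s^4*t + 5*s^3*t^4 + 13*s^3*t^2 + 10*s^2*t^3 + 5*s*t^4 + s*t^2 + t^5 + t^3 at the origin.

D_{6}

The Hessian of f at 0 is [[0, 0], [0, 0]] with rank 0, so corank 2. A Groebner basis of the Jacobian ideal J(f) in C{s,t} is {s^4 + t^2/5, t^3, s*t + 4*t^2/5}; counting standard monomials gives mu = 6. Corank 2; j^3 = t^2*(s + t) has shape L^2 M (L != M), so D-series; mu = 6 gives D_6.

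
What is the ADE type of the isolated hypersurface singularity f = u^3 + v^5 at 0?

E8

The Hessian of f at 0 is [[0, 0], [0, 0]] with rank 0, so corank 2. A Groebner basis of the Jacobian ideal J(f) in C{u,v} is {v^4, u^2}; counting standard monomials gives mu = 8. Corank 2; j^3 = u^3 is a perfect cube, so E-series; the 5-jet and mu = 8 give E_8.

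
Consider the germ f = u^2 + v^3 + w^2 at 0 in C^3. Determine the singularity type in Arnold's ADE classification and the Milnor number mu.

Type A2, Milnor number mu = 2.

The Hessian of f at 0 has rank 2. Corank 1: A-series; mu = 2 gives A_2.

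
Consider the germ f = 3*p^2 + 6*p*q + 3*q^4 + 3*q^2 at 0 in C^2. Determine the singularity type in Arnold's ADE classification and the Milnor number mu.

Type A3, Milnor number mu = 3.

The Hessian of f at 0 is [[6, 6], [6, 6]] with rank 1, so corank 1. A Groebner basis of the Jacobian ideal J(f) in C{p,q} is {q^3, p + q}; counting standard monomials gives mu = 3. Corank 1: A-series; mu = 3 gives A_3.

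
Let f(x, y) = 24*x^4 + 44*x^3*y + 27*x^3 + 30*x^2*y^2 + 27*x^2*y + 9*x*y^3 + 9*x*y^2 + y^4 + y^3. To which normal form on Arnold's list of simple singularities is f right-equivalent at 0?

E_7

The Hessian of f at 0 has rank 0. Corank 2; j^3 = (3*x + y)^3 is a perfect cube, so E-series; the 4-jet and mu = 7 give E_7.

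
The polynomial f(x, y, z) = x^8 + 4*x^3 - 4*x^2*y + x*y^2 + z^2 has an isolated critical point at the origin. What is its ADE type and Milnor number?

The Hessian of f at 0 has rank 1. Corank 2; j^3 = x*(2*x - y)^2 has shape L^2 M (L != M), so D-series; mu = 9 gives D_9.

Type D_9, Milnor number mu = 9.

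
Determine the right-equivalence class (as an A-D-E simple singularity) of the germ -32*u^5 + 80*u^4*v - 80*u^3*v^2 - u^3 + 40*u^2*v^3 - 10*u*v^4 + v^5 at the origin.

The Hessian of f at 0 has rank 0. Corank 2; j^3 = -u^3 is a perfect cube, so E-series; the 5-jet and mu = 8 give E_8.

E8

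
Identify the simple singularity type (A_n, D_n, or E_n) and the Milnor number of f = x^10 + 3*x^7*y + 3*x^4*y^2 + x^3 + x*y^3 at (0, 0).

Type E7, Milnor number mu = 7.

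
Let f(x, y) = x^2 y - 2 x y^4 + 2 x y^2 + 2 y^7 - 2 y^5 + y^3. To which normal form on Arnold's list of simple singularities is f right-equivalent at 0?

D_{8}

The Hessian of f at 0 is [[0, 0], [0, 0]] with rank 0, so corank 2. A Groebner basis of the Jacobian ideal J(f) in C{x,y} is {x^2/6 + x*y^3 + 4*x*y/3 + 7*y^2/6, -x*y + y^4 - y^2, x^3 - 3*x*y^2 - 2*y^3, x^2*y + 2*x*y^2 + y^3}; counting standard monomials gives mu = 8. Corank 2; j^3 = y*(x + y)^2 has shape L^2 M (L != M), so D-series; mu = 8 gives D_8.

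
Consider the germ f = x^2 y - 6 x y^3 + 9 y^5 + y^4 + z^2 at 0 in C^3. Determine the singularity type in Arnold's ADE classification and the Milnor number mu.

The Hessian of f at 0 has rank 1. Corank 2; j^3 = x^2*y has shape L^2 M (L != M), so D-series; mu = 5 gives D_5.

Type D_5, Milnor number mu = 5.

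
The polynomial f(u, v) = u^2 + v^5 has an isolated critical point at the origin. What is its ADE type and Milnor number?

The Hessian of f at 0 is [[2, 0], [0, 0]] with rank 1, so corank 1. A Groebner basis of the Jacobian ideal J(f) in C{u,v} is {v^4, u}; counting standard monomials gives mu = 4. Corank 1: A-series; mu = 4 gives A_4.

Type A_{4}, Milnor number mu = 4.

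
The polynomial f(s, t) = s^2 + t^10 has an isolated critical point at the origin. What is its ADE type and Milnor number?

Type A_9, Milnor number mu = 9.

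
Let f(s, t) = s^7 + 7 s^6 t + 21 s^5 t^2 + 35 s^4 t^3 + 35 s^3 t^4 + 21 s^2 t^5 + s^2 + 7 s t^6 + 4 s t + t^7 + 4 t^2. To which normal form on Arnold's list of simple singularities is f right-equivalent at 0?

The Hessian of f at 0 is [[2, 4], [4, 8]] with rank 1, so corank 1. A Groebner basis of the Jacobian ideal J(f) in C{s,t} is {t^6, s + 2*t}; counting standard monomials gives mu = 6. Corank 1: A-series; mu = 6 gives A_6.

A6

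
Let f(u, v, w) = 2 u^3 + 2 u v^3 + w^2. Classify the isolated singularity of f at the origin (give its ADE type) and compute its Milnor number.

Type E_7, Milnor number mu = 7.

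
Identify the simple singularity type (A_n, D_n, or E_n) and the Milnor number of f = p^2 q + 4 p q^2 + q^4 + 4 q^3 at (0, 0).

The Hessian of f at 0 has rank 0. Corank 2; j^3 = q*(p + 2*q)^2 has shape L^2 M (L != M), so D-series; mu = 5 gives D_5.

Type D_{5}, Milnor number mu = 5.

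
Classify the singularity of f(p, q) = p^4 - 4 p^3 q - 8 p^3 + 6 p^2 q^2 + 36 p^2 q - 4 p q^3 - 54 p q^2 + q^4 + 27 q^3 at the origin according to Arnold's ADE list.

E_{6}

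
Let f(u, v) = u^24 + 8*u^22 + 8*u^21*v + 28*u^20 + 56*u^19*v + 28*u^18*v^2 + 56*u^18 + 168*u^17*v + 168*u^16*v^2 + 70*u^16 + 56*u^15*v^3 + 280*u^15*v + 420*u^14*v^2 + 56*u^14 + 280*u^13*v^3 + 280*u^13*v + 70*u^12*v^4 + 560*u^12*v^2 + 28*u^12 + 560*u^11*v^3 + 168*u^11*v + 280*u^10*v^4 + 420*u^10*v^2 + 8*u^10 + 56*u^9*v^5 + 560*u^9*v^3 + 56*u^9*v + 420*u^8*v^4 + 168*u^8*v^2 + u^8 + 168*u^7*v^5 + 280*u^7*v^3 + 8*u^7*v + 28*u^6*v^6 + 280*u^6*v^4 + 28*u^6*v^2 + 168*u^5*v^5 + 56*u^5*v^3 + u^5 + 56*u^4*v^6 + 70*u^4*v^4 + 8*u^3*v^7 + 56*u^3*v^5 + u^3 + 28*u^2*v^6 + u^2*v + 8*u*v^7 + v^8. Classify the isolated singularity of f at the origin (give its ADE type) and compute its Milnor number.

Type D9, Milnor number mu = 9.

The Hessian of f at 0 has rank 0. Corank 2; j^3 = u^2*(u + v) has shape L^2 M (L != M), so D-series; mu = 9 gives D_9.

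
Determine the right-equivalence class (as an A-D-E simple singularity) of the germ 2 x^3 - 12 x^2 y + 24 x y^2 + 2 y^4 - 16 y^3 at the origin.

E6

The Hessian of f at 0 is [[0, 0], [0, 0]] with rank 0, so corank 2. A Groebner basis of the Jacobian ideal J(f) in C{x,y} is {y^3, x^2 - 4*x*y + 4*y^2}; counting standard monomials gives mu = 6. Corank 2; j^3 = 2*(x - 2*y)^3 is a perfect cube, so E-series; the 4-jet and mu = 6 give E_6.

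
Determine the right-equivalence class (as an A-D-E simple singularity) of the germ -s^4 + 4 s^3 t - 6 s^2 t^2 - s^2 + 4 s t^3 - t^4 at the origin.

A_3

The Hessian of f at 0 is [[-2, 0], [0, 0]] with rank 1, so corank 1. A Groebner basis of the Jacobian ideal J(f) in C{s,t} is {t^3, s}; counting standard monomials gives mu = 3. Corank 1: A-series; mu = 3 gives A_3.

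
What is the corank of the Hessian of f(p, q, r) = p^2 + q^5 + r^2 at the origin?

The Hessian at 0 is [[2, 0, 0], [0, 0, 0], [0, 0, 2]] of rank 2; hence corank 1.

1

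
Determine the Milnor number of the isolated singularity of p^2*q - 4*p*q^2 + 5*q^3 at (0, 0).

4

The Hessian of f at 0 has rank 0. Corank 2; j^3 = q*(p^2 - 4*p*q + 5*q^2) splits into three distinct lines over C (the quadratic factor has nonzero discriminant), so D_4.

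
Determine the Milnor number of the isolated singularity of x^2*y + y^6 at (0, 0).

The Hessian of f at 0 is [[0, 0], [0, 0]] with rank 0, so corank 2. A Groebner basis of the Jacobian ideal J(f) in C{x,y} is {x^2/6 + y^5, x^3, x*y}; counting standard monomials gives mu = 7. Corank 2; j^3 = x^2*y has shape L^2 M (L != M), so D-series; mu = 7 gives D_7.

7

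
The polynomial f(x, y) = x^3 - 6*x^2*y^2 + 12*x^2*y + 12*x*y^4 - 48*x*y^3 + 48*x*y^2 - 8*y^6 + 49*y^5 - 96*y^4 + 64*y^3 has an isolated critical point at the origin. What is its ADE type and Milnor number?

Type E8, Milnor number mu = 8.

The Hessian of f at 0 has rank 0. Corank 2; j^3 = (x + 4*y)^3 is a perfect cube, so E-series; the 5-jet and mu = 8 give E_8.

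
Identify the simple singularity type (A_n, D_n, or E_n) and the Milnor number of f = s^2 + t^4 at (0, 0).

The Hessian of f at 0 is [[2, 0], [0, 0]] with rank 1, so corank 1. A Groebner basis of the Jacobian ideal J(f) in C{s,t} is {t^3, s}; counting standard monomials gives mu = 3. Corank 1: A-series; mu = 3 gives A_3.

Type A_3, Milnor number mu = 3.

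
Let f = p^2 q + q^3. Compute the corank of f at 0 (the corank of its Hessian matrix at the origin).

2

Hessian at 0 has rank 0.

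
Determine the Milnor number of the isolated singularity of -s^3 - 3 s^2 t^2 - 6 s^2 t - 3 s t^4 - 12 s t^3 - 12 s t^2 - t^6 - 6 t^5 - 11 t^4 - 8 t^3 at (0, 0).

The Hessian of f at 0 is [[0, 0], [0, 0]] with rank 0, so corank 2. A Groebner basis of the Jacobian ideal J(f) in C{s,t} is {s^3 + 6*s^2 + 24*s*t + 24*t^2, s^2*t - 2*s^2 - 8*s*t - 8*t^2, s^2/2 + s*t^2 + 2*s*t + 2*t^2, t^3}; counting standard monomials gives mu = 6. Corank 2; j^3 = -(s + 2*t)^3 is a perfect cube, so E-series; the 4-jet and mu = 6 give E_6.

6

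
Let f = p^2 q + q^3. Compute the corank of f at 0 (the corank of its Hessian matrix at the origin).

2

Hessian at 0 has rank 0.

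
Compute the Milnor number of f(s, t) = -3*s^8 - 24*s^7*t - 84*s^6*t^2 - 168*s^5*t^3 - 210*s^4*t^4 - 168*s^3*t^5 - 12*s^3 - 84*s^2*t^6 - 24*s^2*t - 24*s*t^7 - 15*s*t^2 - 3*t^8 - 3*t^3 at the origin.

The Hessian of f at 0 is [[0, 0], [0, 0]] with rank 0, so corank 2. A Groebner basis of the Jacobian ideal J(f) in C{s,t} is {-32*s*t + t^7 - 16*t^2, s*t^2 + t^3/2, s^2 + 3*s*t/2 + t^2/2}; counting standard monomials gives mu = 9. Corank 2; j^3 = -3*(s + t)*(2*s + t)^2 has shape L^2 M (L != M), so D-series; mu = 9 gives D_9.

9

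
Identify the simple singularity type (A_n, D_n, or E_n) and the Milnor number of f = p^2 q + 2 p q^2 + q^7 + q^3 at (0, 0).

Type D_8, Milnor number mu = 8.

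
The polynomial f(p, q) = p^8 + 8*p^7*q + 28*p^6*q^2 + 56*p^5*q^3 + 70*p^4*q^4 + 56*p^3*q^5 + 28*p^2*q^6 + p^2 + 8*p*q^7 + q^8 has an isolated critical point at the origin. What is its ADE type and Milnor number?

The Hessian of f at 0 is [[2, 0], [0, 0]] with rank 1, so corank 1. A Groebner basis of the Jacobian ideal J(f) in C{p,q} is {q^7, p}; counting standard monomials gives mu = 7. Corank 1: A-series; mu = 7 gives A_7.

Type A7, Milnor number mu = 7.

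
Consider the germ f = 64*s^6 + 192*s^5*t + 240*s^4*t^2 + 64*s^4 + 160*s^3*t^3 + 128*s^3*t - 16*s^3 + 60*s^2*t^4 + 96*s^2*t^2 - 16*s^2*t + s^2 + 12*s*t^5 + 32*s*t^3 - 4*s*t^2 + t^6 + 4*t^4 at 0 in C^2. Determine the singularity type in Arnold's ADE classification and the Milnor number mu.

Type A_{5}, Milnor number mu = 5.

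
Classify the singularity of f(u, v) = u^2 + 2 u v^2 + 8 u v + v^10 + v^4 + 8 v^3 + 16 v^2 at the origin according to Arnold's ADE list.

A_{9}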